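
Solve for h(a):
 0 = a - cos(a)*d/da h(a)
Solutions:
 h(a) = C1 + Integral(a/cos(a), a)


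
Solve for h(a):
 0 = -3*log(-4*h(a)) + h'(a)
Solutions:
 -Integral(1/(log(-_y) + 2*log(2)), (_y, h(a)))/3 = C1 - a


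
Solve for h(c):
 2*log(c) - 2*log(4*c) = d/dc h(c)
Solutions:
 h(c) = C1 - 4*c*log(2)


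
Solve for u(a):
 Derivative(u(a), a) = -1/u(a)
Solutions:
 u(a) = -sqrt(C1 - 2*a)
 u(a) = sqrt(C1 - 2*a)


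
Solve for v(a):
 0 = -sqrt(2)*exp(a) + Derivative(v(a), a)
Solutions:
 v(a) = C1 + sqrt(2)*exp(a)


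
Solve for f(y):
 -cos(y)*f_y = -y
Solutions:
 f(y) = C1 + Integral(y/cos(y), y)


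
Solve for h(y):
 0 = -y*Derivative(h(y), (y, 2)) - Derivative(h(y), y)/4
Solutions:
 h(y) = C1 + C2*y^(3/4)


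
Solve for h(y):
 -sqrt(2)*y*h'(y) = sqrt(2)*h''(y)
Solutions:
 h(y) = C1 + C2*erf(sqrt(2)*y/2)


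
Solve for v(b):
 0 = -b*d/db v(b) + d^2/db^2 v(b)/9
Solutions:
 v(b) = C1 + C2*erfi(3*sqrt(2)*b/2)


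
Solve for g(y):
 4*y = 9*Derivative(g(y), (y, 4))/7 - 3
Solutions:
 g(y) = C1 + C2*y + C3*y^2 + C4*y^3 + 7*y^5/270 + 7*y^4/72


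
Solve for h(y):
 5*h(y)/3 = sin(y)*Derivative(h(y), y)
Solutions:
 h(y) = C1*(cos(y) - 1)^(5/6)/(cos(y) + 1)^(5/6)


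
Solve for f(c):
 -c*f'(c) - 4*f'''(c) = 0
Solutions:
 f(c) = C1 + Integral(C2*airyai(-2^(1/3)*c/2) + C3*airybi(-2^(1/3)*c/2), c)


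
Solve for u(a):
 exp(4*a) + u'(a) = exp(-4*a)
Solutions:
 u(a) = C1 - cosh(4*a)/2


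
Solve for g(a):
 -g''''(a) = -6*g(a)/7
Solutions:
 g(a) = C1*exp(-6^(1/4)*7^(3/4)*a/7) + C2*exp(6^(1/4)*7^(3/4)*a/7) + C3*sin(6^(1/4)*7^(3/4)*a/7) + C4*cos(6^(1/4)*7^(3/4)*a/7)


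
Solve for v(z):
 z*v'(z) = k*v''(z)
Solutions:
 v(z) = C1 + C2*erf(sqrt(2)*z*sqrt(-1/k)/2)/sqrt(-1/k)


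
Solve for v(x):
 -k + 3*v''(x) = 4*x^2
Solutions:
 v(x) = C1 + C2*x + k*x^2/6 + x^4/9


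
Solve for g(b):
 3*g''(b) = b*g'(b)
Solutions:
 g(b) = C1 + C2*erfi(sqrt(6)*b/6)


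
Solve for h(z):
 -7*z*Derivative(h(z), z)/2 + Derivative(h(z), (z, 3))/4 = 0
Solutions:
 h(z) = C1 + Integral(C2*airyai(14^(1/3)*z) + C3*airybi(14^(1/3)*z), z)


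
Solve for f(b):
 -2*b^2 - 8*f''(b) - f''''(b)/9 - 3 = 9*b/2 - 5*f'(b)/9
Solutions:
 f(b) = C1 + C2*exp(2^(1/3)*b*(-2^(1/3)*(5 + 7*sqrt(1129))^(1/3)/4 + 12/(5 + 7*sqrt(1129))^(1/3)))*sin(2^(1/3)*sqrt(3)*b*(12/(5 + 7*sqrt(1129))^(1/3) + 2^(1/3)*(5 + 7*sqrt(1129))^(1/3)/4)) + C3*exp(2^(1/3)*b*(-2^(1/3)*(5 + 7*sqrt(1129))^(1/3)/4 + 12/(5 + 7*sqrt(1129))^(1/3)))*cos(2^(1/3)*sqrt(3)*b*(12/(5 + 7*sqrt(1129))^(1/3) + 2^(1/3)*(5 + 7*sqrt(1129))^(1/3)/4)) + C4*exp(2^(1/3)*b*(-24/(5 + 7*sqrt(1129))^(1/3) + 2^(1/3)*(5 + 7*sqrt(1129))^(1/3)/2)) + 6*b^3/5 + 5589*b^2/100 + 201879*b/125


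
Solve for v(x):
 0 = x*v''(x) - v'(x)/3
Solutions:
 v(x) = C1 + C2*x^(4/3)


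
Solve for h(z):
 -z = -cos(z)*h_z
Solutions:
 h(z) = C1 + Integral(z/cos(z), z)


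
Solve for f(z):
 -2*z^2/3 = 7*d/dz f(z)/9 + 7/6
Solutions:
 f(z) = C1 - 2*z^3/7 - 3*z/2


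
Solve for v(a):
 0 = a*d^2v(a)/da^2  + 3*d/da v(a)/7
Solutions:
 v(a) = C1 + C2*a^(4/7)


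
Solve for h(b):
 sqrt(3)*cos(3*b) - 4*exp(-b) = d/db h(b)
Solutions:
 h(b) = C1 + sqrt(3)*sin(3*b)/3 + 4*exp(-b)


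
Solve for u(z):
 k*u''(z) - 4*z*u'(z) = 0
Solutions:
 u(z) = C1 + C2*erf(sqrt(2)*z*sqrt(-1/k))/sqrt(-1/k)


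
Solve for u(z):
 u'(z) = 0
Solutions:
 u(z) = C1


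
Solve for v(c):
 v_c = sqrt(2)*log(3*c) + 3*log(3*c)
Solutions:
 v(c) = C1 + sqrt(2)*c*log(c) + 3*c*log(c) - 3*c - sqrt(2)*c + c*log(3^(sqrt(2) + 3))


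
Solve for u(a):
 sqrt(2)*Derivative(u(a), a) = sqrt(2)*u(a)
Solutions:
 u(a) = C1*exp(a)


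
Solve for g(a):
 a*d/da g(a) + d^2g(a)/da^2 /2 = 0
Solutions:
 g(a) = C1 + C2*erf(a)


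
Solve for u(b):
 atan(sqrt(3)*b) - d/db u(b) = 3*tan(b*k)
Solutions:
 u(b) = C1 + b*atan(sqrt(3)*b) - 3*Piecewise((-log(cos(b*k))/k, Ne(k, 0)), (0, True)) - sqrt(3)*log(3*b^2 + 1)/6


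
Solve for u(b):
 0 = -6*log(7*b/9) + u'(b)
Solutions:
 u(b) = C1 + 6*b*log(b) - 6*b + b*log(117649/531441)


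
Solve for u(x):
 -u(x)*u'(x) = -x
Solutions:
 u(x) = -sqrt(C1 + x^2)
 u(x) = sqrt(C1 + x^2)


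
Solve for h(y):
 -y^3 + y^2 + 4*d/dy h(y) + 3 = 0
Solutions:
 h(y) = C1 + y^4/16 - y^3/12 - 3*y/4


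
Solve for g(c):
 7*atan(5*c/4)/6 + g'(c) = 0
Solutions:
 g(c) = C1 - 7*c*atan(5*c/4)/6 + 7*log(25*c^2 + 16)/15


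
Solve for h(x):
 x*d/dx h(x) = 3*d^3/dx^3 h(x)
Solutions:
 h(x) = C1 + Integral(C2*airyai(3^(2/3)*x/3) + C3*airybi(3^(2/3)*x/3), x)


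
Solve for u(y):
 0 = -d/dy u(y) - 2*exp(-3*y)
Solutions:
 u(y) = C1 + 2*exp(-3*y)/3


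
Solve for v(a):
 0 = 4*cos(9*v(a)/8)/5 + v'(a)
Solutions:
 4*a/5 - 4*log(sin(9*v(a)/8) - 1)/9 + 4*log(sin(9*v(a)/8) + 1)/9 = C1


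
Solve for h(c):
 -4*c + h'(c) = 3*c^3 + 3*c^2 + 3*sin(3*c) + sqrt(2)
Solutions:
 h(c) = C1 + 3*c^4/4 + c^3 + 2*c^2 + sqrt(2)*c - cos(3*c)


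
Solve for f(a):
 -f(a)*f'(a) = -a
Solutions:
 f(a) = -sqrt(C1 + a^2)
 f(a) = sqrt(C1 + a^2)


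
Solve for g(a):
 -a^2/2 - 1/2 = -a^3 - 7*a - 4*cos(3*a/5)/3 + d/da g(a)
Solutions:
 g(a) = C1 + a^4/4 - a^3/6 + 7*a^2/2 - a/2 + 20*sin(3*a/5)/9


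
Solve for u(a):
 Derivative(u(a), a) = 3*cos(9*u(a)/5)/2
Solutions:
 -3*a/2 - 5*log(sin(9*u(a)/5) - 1)/18 + 5*log(sin(9*u(a)/5) + 1)/18 = C1


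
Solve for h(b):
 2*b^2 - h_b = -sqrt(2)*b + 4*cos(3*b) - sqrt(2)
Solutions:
 h(b) = C1 + 2*b^3/3 + sqrt(2)*b^2/2 + sqrt(2)*b - 4*sin(3*b)/3


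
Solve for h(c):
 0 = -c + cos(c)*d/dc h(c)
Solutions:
 h(c) = C1 + Integral(c/cos(c), c)


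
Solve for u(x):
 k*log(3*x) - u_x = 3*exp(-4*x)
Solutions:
 u(x) = C1 + k*x*log(x) + k*x*(-1 + log(3)) + 3*exp(-4*x)/4


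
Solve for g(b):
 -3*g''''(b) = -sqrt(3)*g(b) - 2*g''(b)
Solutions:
 g(b) = C1*exp(-sqrt(3)*b*sqrt(1 + sqrt(1 + 3*sqrt(3)))/3) + C2*exp(sqrt(3)*b*sqrt(1 + sqrt(1 + 3*sqrt(3)))/3) + C3*sin(sqrt(3)*b*sqrt(-1 + sqrt(1 + 3*sqrt(3)))/3) + C4*cosh(sqrt(3)*b*sqrt(1 - sqrt(1 + 3*sqrt(3)))/3)


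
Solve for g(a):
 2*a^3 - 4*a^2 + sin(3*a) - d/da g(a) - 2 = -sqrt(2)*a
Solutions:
 g(a) = C1 + a^4/2 - 4*a^3/3 + sqrt(2)*a^2/2 - 2*a - cos(3*a)/3


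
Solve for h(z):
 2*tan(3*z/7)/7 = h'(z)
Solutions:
 h(z) = C1 - 2*log(cos(3*z/7))/3


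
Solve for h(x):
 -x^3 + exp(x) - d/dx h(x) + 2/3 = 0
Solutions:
 h(x) = C1 - x^4/4 + 2*x/3 + exp(x)


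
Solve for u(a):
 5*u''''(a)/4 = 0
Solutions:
 u(a) = C1 + C2*a + C3*a^2 + C4*a^3


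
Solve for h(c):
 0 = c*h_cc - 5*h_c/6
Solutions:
 h(c) = C1 + C2*c^(11/6)


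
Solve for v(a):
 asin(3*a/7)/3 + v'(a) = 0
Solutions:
 v(a) = C1 - a*asin(3*a/7)/3 - sqrt(49 - 9*a^2)/9


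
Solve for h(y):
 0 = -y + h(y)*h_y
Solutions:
 h(y) = -sqrt(C1 + y^2)
 h(y) = sqrt(C1 + y^2)


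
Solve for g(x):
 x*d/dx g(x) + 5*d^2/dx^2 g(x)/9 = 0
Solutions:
 g(x) = C1 + C2*erf(3*sqrt(10)*x/10)


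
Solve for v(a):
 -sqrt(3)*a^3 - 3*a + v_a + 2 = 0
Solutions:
 v(a) = C1 + sqrt(3)*a^4/4 + 3*a^2/2 - 2*a


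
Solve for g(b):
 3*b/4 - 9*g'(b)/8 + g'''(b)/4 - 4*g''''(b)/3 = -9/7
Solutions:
 g(b) = C1 + C2*exp(b*((24*sqrt(5178) + 1727)^(-1/3) + 2 + (24*sqrt(5178) + 1727)^(1/3))/32)*sin(sqrt(3)*b*(-(24*sqrt(5178) + 1727)^(1/3) + (24*sqrt(5178) + 1727)^(-1/3))/32) + C3*exp(b*((24*sqrt(5178) + 1727)^(-1/3) + 2 + (24*sqrt(5178) + 1727)^(1/3))/32)*cos(sqrt(3)*b*(-(24*sqrt(5178) + 1727)^(1/3) + (24*sqrt(5178) + 1727)^(-1/3))/32) + C4*exp(b*(-(24*sqrt(5178) + 1727)^(1/3) - 1/(24*sqrt(5178) + 1727)^(1/3) + 1)/16) + b^2/3 + 8*b/7


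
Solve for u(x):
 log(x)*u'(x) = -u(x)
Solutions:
 u(x) = C1*exp(-li(x))


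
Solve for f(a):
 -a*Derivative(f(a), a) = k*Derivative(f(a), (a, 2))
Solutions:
 f(a) = C1 + C2*sqrt(k)*erf(sqrt(2)*a*sqrt(1/k)/2)


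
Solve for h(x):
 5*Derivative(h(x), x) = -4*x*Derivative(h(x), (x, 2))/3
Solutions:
 h(x) = C1 + C2/x^(11/4)


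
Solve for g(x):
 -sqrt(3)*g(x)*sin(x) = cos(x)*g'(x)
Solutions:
 g(x) = C1*cos(x)^(sqrt(3))


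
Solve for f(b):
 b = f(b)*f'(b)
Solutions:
 f(b) = -sqrt(C1 + b^2)
 f(b) = sqrt(C1 + b^2)


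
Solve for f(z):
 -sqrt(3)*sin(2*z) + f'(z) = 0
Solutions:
 f(z) = C1 - sqrt(3)*cos(2*z)/2


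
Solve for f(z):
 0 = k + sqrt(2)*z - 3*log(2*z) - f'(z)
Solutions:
 f(z) = C1 + k*z + sqrt(2)*z^2/2 - 3*z*log(z) - z*log(8) + 3*z


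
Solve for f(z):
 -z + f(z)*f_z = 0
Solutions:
 f(z) = -sqrt(C1 + z^2)
 f(z) = sqrt(C1 + z^2)


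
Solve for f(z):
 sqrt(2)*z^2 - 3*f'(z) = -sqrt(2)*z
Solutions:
 f(z) = C1 + sqrt(2)*z^3/9 + sqrt(2)*z^2/6


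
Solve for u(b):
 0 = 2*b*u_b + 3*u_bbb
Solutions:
 u(b) = C1 + Integral(C2*airyai(-2^(1/3)*3^(2/3)*b/3) + C3*airybi(-2^(1/3)*3^(2/3)*b/3), b)


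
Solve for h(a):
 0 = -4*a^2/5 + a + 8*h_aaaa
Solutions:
 h(a) = C1 + C2*a + C3*a^2 + C4*a^3 + a^6/3600 - a^5/960


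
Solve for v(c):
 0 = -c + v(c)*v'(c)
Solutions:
 v(c) = -sqrt(C1 + c^2)
 v(c) = sqrt(C1 + c^2)


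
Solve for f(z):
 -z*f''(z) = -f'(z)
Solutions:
 f(z) = C1 + C2*z^2


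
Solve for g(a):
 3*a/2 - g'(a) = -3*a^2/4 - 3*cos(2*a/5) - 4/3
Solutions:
 g(a) = C1 + a^3/4 + 3*a^2/4 + 4*a/3 + 15*sin(2*a/5)/2


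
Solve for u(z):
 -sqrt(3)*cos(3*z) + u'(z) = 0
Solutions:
 u(z) = C1 + sqrt(3)*sin(3*z)/3


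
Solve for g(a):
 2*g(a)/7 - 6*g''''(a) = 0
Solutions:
 g(a) = C1*exp(-21^(3/4)*a/21) + C2*exp(21^(3/4)*a/21) + C3*sin(21^(3/4)*a/21) + C4*cos(21^(3/4)*a/21)


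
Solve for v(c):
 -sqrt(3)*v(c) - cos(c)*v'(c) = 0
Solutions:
 v(c) = C1*(sin(c) - 1)^(sqrt(3)/2)/(sin(c) + 1)^(sqrt(3)/2)


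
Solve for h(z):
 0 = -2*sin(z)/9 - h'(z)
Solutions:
 h(z) = C1 + 2*cos(z)/9


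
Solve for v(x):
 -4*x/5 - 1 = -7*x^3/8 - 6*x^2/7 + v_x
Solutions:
 v(x) = C1 + 7*x^4/32 + 2*x^3/7 - 2*x^2/5 - x


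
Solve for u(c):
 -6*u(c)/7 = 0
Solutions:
 u(c) = 0


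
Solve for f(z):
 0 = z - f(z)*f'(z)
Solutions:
 f(z) = -sqrt(C1 + z^2)
 f(z) = sqrt(C1 + z^2)


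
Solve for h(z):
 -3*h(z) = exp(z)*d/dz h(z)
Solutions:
 h(z) = C1*exp(3*exp(-z))


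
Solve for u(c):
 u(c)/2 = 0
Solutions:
 u(c) = 0


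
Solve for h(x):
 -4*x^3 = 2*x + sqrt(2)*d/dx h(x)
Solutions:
 h(x) = C1 - sqrt(2)*x^4/2 - sqrt(2)*x^2/2


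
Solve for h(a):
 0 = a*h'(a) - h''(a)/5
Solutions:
 h(a) = C1 + C2*erfi(sqrt(10)*a/2)


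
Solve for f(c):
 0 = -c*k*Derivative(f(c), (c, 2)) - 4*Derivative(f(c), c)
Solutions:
 f(c) = C1 + c^(((re(k) - 4)*re(k) + im(k)^2)/(re(k)^2 + im(k)^2))*(C2*sin(4*log(c)*Abs(im(k))/(re(k)^2 + im(k)^2)) + C3*cos(4*log(c)*im(k)/(re(k)^2 + im(k)^2)))


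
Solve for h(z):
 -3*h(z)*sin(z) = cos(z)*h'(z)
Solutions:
 h(z) = C1*cos(z)^3


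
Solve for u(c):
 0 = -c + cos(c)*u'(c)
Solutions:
 u(c) = C1 + Integral(c/cos(c), c)


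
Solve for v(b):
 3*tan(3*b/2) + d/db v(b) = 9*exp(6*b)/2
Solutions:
 v(b) = C1 + 3*exp(6*b)/4 + 2*log(cos(3*b/2))


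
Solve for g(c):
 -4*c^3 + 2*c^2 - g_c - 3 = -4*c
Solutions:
 g(c) = C1 - c^4 + 2*c^3/3 + 2*c^2 - 3*c


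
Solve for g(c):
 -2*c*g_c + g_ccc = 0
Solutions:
 g(c) = C1 + Integral(C2*airyai(2^(1/3)*c) + C3*airybi(2^(1/3)*c), c)


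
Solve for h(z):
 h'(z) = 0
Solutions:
 h(z) = C1


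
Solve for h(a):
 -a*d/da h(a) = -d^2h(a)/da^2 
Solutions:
 h(a) = C1 + C2*erfi(sqrt(2)*a/2)


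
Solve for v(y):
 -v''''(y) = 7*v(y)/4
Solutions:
 v(y) = (C1*sin(7^(1/4)*y/2) + C2*cos(7^(1/4)*y/2))*exp(-7^(1/4)*y/2) + (C3*sin(7^(1/4)*y/2) + C4*cos(7^(1/4)*y/2))*exp(7^(1/4)*y/2)


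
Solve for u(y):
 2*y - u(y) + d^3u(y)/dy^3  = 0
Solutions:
 u(y) = C3*exp(y) + 2*y + (C1*sin(sqrt(3)*y/2) + C2*cos(sqrt(3)*y/2))*exp(-y/2)


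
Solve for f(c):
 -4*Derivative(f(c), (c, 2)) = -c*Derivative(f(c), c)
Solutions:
 f(c) = C1 + C2*erfi(sqrt(2)*c/4)


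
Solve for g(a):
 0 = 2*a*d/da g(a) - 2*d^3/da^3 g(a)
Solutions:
 g(a) = C1 + Integral(C2*airyai(a) + C3*airybi(a), a)


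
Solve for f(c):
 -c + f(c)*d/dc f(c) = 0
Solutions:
 f(c) = -sqrt(C1 + c^2)
 f(c) = sqrt(C1 + c^2)


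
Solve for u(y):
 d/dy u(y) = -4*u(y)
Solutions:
 u(y) = C1*exp(-4*y)


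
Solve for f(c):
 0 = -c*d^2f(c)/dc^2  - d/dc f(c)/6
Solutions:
 f(c) = C1 + C2*c^(5/6)


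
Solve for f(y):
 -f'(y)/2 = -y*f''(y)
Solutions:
 f(y) = C1 + C2*y^(3/2)


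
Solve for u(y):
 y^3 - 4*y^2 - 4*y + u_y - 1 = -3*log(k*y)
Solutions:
 u(y) = C1 - y^4/4 + 4*y^3/3 + 2*y^2 - 3*y*log(k*y) + 4*y


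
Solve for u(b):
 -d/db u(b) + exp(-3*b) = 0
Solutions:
 u(b) = C1 - exp(-3*b)/3


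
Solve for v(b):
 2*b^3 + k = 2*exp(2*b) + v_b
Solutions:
 v(b) = C1 + b^4/2 + b*k - exp(2*b)


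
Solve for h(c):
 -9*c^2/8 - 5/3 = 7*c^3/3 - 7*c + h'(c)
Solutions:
 h(c) = C1 - 7*c^4/12 - 3*c^3/8 + 7*c^2/2 - 5*c/3


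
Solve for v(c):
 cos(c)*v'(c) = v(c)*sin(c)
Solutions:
 v(c) = C1/cos(c)


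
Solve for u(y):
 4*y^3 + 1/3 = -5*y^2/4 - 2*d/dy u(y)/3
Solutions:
 u(y) = C1 - 3*y^4/2 - 5*y^3/8 - y/2


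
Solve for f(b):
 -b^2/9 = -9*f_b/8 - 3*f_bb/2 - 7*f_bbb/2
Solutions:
 f(b) = C1 + 8*b^3/243 - 32*b^2/243 - 64*b/243 + (C2*sin(3*sqrt(6)*b/14) + C3*cos(3*sqrt(6)*b/14))*exp(-3*b/14)


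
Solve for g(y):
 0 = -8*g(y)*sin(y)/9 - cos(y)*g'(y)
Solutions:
 g(y) = C1*cos(y)^(8/9)


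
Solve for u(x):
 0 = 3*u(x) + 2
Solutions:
 u(x) = -2/3


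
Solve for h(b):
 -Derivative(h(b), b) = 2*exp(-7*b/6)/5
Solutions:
 h(b) = C1 + 12*exp(-7*b/6)/35


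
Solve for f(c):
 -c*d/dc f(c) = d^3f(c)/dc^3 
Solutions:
 f(c) = C1 + Integral(C2*airyai(-c) + C3*airybi(-c), c)


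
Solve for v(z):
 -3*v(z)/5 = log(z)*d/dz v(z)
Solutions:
 v(z) = C1*exp(-3*li(z)/5)


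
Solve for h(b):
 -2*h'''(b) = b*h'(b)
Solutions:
 h(b) = C1 + Integral(C2*airyai(-2^(2/3)*b/2) + C3*airybi(-2^(2/3)*b/2), b)


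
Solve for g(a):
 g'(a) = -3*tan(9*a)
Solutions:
 g(a) = C1 + log(cos(9*a))/3


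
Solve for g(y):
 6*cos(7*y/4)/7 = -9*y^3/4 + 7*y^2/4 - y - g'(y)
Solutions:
 g(y) = C1 - 9*y^4/16 + 7*y^3/12 - y^2/2 - 24*sin(7*y/4)/49


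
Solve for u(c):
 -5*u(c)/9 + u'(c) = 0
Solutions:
 u(c) = C1*exp(5*c/9)


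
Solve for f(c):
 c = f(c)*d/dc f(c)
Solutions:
 f(c) = -sqrt(C1 + c^2)
 f(c) = sqrt(C1 + c^2)


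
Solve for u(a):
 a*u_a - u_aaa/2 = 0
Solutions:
 u(a) = C1 + Integral(C2*airyai(2^(1/3)*a) + C3*airybi(2^(1/3)*a), a)


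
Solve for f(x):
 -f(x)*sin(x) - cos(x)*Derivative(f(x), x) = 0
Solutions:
 f(x) = C1*cos(x)


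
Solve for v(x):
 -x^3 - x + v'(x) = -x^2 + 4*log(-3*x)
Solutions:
 v(x) = C1 + x^4/4 - x^3/3 + x^2/2 + 4*x*log(-x) + 4*x*(-1 + log(3))


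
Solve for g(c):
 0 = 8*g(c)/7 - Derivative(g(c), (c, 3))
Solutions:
 g(c) = C3*exp(2*7^(2/3)*c/7) + (C1*sin(sqrt(3)*7^(2/3)*c/7) + C2*cos(sqrt(3)*7^(2/3)*c/7))*exp(-7^(2/3)*c/7)


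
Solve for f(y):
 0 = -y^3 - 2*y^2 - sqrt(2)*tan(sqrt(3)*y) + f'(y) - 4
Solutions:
 f(y) = C1 + y^4/4 + 2*y^3/3 + 4*y - sqrt(6)*log(cos(sqrt(3)*y))/3


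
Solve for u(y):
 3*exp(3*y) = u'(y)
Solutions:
 u(y) = C1 + exp(3*y)


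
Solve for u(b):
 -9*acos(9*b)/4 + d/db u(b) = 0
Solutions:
 u(b) = C1 + 9*b*acos(9*b)/4 - sqrt(1 - 81*b^2)/4


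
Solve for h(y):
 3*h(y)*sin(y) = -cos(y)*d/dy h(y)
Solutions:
 h(y) = C1*cos(y)^3


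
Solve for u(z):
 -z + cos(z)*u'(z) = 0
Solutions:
 u(z) = C1 + Integral(z/cos(z), z)


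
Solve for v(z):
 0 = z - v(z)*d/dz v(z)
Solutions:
 v(z) = -sqrt(C1 + z^2)
 v(z) = sqrt(C1 + z^2)


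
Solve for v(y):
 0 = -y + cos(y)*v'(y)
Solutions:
 v(y) = C1 + Integral(y/cos(y), y)


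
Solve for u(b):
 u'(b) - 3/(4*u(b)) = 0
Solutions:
 u(b) = -sqrt(C1 + 6*b)/2
 u(b) = sqrt(C1 + 6*b)/2


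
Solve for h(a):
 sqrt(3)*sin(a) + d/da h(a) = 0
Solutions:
 h(a) = C1 + sqrt(3)*cos(a)


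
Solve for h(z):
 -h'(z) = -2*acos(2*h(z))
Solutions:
 Integral(1/acos(2*_y), (_y, h(z))) = C1 + 2*z


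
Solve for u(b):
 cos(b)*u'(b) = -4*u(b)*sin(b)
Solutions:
 u(b) = C1*cos(b)^4


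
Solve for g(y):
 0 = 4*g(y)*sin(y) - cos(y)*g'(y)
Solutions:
 g(y) = C1/cos(y)^4


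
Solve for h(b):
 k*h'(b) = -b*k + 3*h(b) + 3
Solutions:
 h(b) = C1*exp(3*b/k) + b*k/3 + k^2/9 - 1


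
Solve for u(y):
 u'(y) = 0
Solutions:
 u(y) = C1


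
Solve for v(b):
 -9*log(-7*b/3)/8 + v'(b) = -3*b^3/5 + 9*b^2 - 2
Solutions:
 v(b) = C1 - 3*b^4/20 + 3*b^3 + 9*b*log(-b)/8 + b*(-25 - 9*log(3) + 9*log(7))/8


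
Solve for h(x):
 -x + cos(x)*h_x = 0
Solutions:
 h(x) = C1 + Integral(x/cos(x), x)


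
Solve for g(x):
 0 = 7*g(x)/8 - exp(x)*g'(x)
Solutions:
 g(x) = C1*exp(-7*exp(-x)/8)


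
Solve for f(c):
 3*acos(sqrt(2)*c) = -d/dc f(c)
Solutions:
 f(c) = C1 - 3*c*acos(sqrt(2)*c) + 3*sqrt(2)*sqrt(1 - 2*c^2)/2


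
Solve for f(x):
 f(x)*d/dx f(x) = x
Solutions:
 f(x) = -sqrt(C1 + x^2)
 f(x) = sqrt(C1 + x^2)


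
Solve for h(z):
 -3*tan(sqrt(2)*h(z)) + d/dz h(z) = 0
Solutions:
 h(z) = sqrt(2)*(pi - asin(C1*exp(3*sqrt(2)*z)))/2
 h(z) = sqrt(2)*asin(C1*exp(3*sqrt(2)*z))/2


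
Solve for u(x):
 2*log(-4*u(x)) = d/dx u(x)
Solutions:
 -Integral(1/(log(-_y) + 2*log(2)), (_y, u(x)))/2 = C1 - x


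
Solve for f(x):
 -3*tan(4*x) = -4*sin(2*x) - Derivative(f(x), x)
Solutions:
 f(x) = C1 - 3*log(cos(4*x))/4 + 2*cos(2*x)


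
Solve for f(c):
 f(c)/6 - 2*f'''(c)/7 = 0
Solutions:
 f(c) = C3*exp(126^(1/3)*c/6) + (C1*sin(14^(1/3)*3^(1/6)*c/4) + C2*cos(14^(1/3)*3^(1/6)*c/4))*exp(-126^(1/3)*c/12)


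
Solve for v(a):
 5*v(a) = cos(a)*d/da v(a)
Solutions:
 v(a) = C1*sqrt(sin(a) + 1)*(sin(a)^2 + 2*sin(a) + 1)/(sqrt(sin(a) - 1)*(sin(a)^2 - 2*sin(a) + 1))


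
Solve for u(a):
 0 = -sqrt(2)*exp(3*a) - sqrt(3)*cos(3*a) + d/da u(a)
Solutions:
 u(a) = C1 + sqrt(2)*exp(3*a)/3 + sqrt(3)*sin(3*a)/3


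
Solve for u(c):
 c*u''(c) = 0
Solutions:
 u(c) = C1 + C2*c


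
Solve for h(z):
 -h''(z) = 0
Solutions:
 h(z) = C1 + C2*z


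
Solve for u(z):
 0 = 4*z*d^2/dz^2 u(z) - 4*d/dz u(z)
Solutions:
 u(z) = C1 + C2*z^2


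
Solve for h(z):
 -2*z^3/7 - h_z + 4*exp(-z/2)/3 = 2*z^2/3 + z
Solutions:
 h(z) = C1 - z^4/14 - 2*z^3/9 - z^2/2 - 8*exp(-z/2)/3


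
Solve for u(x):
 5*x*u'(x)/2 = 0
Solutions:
 u(x) = C1


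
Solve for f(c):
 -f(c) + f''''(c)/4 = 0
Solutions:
 f(c) = C1*exp(-sqrt(2)*c) + C2*exp(sqrt(2)*c) + C3*sin(sqrt(2)*c) + C4*cos(sqrt(2)*c)


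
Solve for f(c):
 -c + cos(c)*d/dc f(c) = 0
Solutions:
 f(c) = C1 + Integral(c/cos(c), c)


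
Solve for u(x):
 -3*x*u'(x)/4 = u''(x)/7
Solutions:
 u(x) = C1 + C2*erf(sqrt(42)*x/4)


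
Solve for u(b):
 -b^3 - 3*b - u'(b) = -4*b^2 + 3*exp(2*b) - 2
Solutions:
 u(b) = C1 - b^4/4 + 4*b^3/3 - 3*b^2/2 + 2*b - 3*exp(2*b)/2


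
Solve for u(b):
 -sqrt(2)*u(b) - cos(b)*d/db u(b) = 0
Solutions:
 u(b) = C1*(sin(b) - 1)^(sqrt(2)/2)/(sin(b) + 1)^(sqrt(2)/2)


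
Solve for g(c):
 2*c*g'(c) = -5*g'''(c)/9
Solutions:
 g(c) = C1 + Integral(C2*airyai(-18^(1/3)*5^(2/3)*c/5) + C3*airybi(-18^(1/3)*5^(2/3)*c/5), c)


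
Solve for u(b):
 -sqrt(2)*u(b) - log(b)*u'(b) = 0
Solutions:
 u(b) = C1*exp(-sqrt(2)*li(b))


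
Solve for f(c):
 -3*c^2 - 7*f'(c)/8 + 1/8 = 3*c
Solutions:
 f(c) = C1 - 8*c^3/7 - 12*c^2/7 + c/7


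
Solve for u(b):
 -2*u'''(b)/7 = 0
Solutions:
 u(b) = C1 + C2*b + C3*b^2


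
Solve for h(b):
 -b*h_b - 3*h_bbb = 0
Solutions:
 h(b) = C1 + Integral(C2*airyai(-3^(2/3)*b/3) + C3*airybi(-3^(2/3)*b/3), b)


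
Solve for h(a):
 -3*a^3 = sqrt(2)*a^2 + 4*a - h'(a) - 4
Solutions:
 h(a) = C1 + 3*a^4/4 + sqrt(2)*a^3/3 + 2*a^2 - 4*a


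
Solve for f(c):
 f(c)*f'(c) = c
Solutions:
 f(c) = -sqrt(C1 + c^2)
 f(c) = sqrt(C1 + c^2)


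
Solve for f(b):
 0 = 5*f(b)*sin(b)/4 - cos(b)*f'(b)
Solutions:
 f(b) = C1/cos(b)^(5/4)


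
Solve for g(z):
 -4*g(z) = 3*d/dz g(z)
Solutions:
 g(z) = C1*exp(-4*z/3)


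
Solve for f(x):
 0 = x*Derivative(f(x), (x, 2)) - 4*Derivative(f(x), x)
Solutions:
 f(x) = C1 + C2*x^5


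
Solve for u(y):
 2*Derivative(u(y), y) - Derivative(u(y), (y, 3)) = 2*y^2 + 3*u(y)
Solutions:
 u(y) = C1*exp(6^(1/3)*y*(4*3^(1/3)/(sqrt(633) + 27)^(1/3) + 2^(1/3)*(sqrt(633) + 27)^(1/3))/12)*sin(2^(1/3)*3^(1/6)*y*(-2^(1/3)*3^(2/3)*(sqrt(633) + 27)^(1/3)/12 + (sqrt(633) + 27)^(-1/3))) + C2*exp(6^(1/3)*y*(4*3^(1/3)/(sqrt(633) + 27)^(1/3) + 2^(1/3)*(sqrt(633) + 27)^(1/3))/12)*cos(2^(1/3)*3^(1/6)*y*(-2^(1/3)*3^(2/3)*(sqrt(633) + 27)^(1/3)/12 + (sqrt(633) + 27)^(-1/3))) + C3*exp(-6^(1/3)*y*(4*3^(1/3)/(sqrt(633) + 27)^(1/3) + 2^(1/3)*(sqrt(633) + 27)^(1/3))/6) - 2*y^2/3 - 8*y/9 - 16/27


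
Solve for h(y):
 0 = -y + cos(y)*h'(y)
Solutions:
 h(y) = C1 + Integral(y/cos(y), y)


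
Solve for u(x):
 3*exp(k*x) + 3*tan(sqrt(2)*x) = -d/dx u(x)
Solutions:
 u(x) = C1 - 3*Piecewise((exp(k*x)/k, Ne(k, 0)), (x, True)) + 3*sqrt(2)*log(cos(sqrt(2)*x))/2


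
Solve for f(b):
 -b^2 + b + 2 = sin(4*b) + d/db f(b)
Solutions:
 f(b) = C1 - b^3/3 + b^2/2 + 2*b + cos(4*b)/4


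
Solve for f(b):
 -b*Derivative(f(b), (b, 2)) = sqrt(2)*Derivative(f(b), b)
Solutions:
 f(b) = C1 + C2*b^(1 - sqrt(2))


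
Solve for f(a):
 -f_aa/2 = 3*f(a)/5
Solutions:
 f(a) = C1*sin(sqrt(30)*a/5) + C2*cos(sqrt(30)*a/5)


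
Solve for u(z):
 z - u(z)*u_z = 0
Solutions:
 u(z) = -sqrt(C1 + z^2)
 u(z) = sqrt(C1 + z^2)


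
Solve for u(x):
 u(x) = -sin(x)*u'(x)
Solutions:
 u(x) = C1*sqrt(cos(x) + 1)/sqrt(cos(x) - 1)


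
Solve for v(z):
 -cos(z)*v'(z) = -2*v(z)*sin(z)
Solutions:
 v(z) = C1/cos(z)^2


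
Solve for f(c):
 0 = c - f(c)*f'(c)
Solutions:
 f(c) = -sqrt(C1 + c^2)
 f(c) = sqrt(C1 + c^2)


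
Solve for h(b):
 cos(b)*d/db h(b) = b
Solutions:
 h(b) = C1 + Integral(b/cos(b), b)


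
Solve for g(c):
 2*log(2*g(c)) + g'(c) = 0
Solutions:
 Integral(1/(log(_y) + log(2)), (_y, g(c)))/2 = C1 - c


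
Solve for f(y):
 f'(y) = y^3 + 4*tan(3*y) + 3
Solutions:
 f(y) = C1 + y^4/4 + 3*y - 4*log(cos(3*y))/3


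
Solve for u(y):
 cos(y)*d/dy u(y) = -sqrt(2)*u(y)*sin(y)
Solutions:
 u(y) = C1*cos(y)^(sqrt(2))


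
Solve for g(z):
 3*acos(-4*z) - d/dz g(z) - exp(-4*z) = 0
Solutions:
 g(z) = C1 + 3*z*acos(-4*z) + 3*sqrt(1 - 16*z^2)/4 + exp(-4*z)/4


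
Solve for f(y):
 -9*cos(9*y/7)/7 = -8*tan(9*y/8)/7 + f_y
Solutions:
 f(y) = C1 - 64*log(cos(9*y/8))/63 - sin(9*y/7)


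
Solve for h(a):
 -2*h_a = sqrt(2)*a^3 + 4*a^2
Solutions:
 h(a) = C1 - sqrt(2)*a^4/8 - 2*a^3/3


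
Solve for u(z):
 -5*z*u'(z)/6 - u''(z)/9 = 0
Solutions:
 u(z) = C1 + C2*erf(sqrt(15)*z/2)


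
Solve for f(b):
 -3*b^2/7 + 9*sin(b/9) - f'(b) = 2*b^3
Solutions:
 f(b) = C1 - b^4/2 - b^3/7 - 81*cos(b/9)


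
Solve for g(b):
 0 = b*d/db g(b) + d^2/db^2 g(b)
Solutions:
 g(b) = C1 + C2*erf(sqrt(2)*b/2)


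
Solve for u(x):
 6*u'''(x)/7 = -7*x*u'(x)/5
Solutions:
 u(x) = C1 + Integral(C2*airyai(-210^(2/3)*x/30) + C3*airybi(-210^(2/3)*x/30), x)


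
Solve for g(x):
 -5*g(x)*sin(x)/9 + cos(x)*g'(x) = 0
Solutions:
 g(x) = C1/cos(x)^(5/9)


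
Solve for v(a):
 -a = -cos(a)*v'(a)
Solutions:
 v(a) = C1 + Integral(a/cos(a), a)


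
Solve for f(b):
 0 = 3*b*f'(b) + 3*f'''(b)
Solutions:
 f(b) = C1 + Integral(C2*airyai(-b) + C3*airybi(-b), b)


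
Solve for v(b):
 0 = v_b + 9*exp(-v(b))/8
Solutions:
 v(b) = log(C1 - 9*b/8)


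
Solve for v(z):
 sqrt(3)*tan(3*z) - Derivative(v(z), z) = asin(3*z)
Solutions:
 v(z) = C1 - z*asin(3*z) - sqrt(1 - 9*z^2)/3 - sqrt(3)*log(cos(3*z))/3


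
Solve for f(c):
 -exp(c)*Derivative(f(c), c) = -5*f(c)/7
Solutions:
 f(c) = C1*exp(-5*exp(-c)/7)


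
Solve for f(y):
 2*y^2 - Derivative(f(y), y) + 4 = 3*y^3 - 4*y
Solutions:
 f(y) = C1 - 3*y^4/4 + 2*y^3/3 + 2*y^2 + 4*y


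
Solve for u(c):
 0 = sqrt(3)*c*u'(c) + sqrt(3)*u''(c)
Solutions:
 u(c) = C1 + C2*erf(sqrt(2)*c/2)


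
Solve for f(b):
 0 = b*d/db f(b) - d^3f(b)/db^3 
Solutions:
 f(b) = C1 + Integral(C2*airyai(b) + C3*airybi(b), b)


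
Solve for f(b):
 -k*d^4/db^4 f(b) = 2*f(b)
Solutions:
 f(b) = C1*exp(-2^(1/4)*b*(-1/k)^(1/4)) + C2*exp(2^(1/4)*b*(-1/k)^(1/4)) + C3*exp(-2^(1/4)*I*b*(-1/k)^(1/4)) + C4*exp(2^(1/4)*I*b*(-1/k)^(1/4))


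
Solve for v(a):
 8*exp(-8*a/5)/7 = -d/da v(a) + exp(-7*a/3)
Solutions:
 v(a) = C1 - 3*exp(-7*a/3)/7 + 5*exp(-8*a/5)/7


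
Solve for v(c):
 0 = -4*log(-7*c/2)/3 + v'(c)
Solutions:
 v(c) = C1 + 4*c*log(-c)/3 + 4*c*(-1 - log(2) + log(7))/3


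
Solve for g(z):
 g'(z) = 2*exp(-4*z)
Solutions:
 g(z) = C1 - exp(-4*z)/2


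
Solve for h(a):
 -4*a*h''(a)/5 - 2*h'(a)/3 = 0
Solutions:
 h(a) = C1 + C2*a^(1/6)


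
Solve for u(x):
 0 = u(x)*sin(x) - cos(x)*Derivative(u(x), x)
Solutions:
 u(x) = C1/cos(x)


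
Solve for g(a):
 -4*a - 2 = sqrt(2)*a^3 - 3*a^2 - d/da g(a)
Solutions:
 g(a) = C1 + sqrt(2)*a^4/4 - a^3 + 2*a^2 + 2*a


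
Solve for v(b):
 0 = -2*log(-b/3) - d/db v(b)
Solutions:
 v(b) = C1 - 2*b*log(-b) + 2*b*(1 + log(3))


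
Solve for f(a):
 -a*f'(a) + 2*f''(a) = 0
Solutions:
 f(a) = C1 + C2*erfi(a/2)


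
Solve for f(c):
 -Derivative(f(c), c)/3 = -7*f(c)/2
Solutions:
 f(c) = C1*exp(21*c/2)


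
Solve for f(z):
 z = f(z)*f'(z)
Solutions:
 f(z) = -sqrt(C1 + z^2)
 f(z) = sqrt(C1 + z^2)


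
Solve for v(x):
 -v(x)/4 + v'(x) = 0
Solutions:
 v(x) = C1*exp(x/4)


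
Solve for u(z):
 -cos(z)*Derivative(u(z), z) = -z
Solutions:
 u(z) = C1 + Integral(z/cos(z), z)


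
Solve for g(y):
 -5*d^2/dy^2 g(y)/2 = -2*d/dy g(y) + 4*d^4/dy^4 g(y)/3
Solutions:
 g(y) = C1 + C2*exp(2^(1/3)*y*(-(24 + sqrt(826))^(1/3) + 5*2^(1/3)/(24 + sqrt(826))^(1/3))/8)*sin(2^(1/3)*sqrt(3)*y*(5*2^(1/3)/(24 + sqrt(826))^(1/3) + (24 + sqrt(826))^(1/3))/8) + C3*exp(2^(1/3)*y*(-(24 + sqrt(826))^(1/3) + 5*2^(1/3)/(24 + sqrt(826))^(1/3))/8)*cos(2^(1/3)*sqrt(3)*y*(5*2^(1/3)/(24 + sqrt(826))^(1/3) + (24 + sqrt(826))^(1/3))/8) + C4*exp(-2^(1/3)*y*(-(24 + sqrt(826))^(1/3) + 5*2^(1/3)/(24 + sqrt(826))^(1/3))/4)


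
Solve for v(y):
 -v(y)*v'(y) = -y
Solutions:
 v(y) = -sqrt(C1 + y^2)
 v(y) = sqrt(C1 + y^2)


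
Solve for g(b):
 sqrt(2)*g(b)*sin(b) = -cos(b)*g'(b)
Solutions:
 g(b) = C1*cos(b)^(sqrt(2))


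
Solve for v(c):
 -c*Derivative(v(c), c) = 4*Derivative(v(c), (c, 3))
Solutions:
 v(c) = C1 + Integral(C2*airyai(-2^(1/3)*c/2) + C3*airybi(-2^(1/3)*c/2), c)


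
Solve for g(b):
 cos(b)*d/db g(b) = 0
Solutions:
 g(b) = C1


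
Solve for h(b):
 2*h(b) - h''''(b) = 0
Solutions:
 h(b) = C1*exp(-2^(1/4)*b) + C2*exp(2^(1/4)*b) + C3*sin(2^(1/4)*b) + C4*cos(2^(1/4)*b)


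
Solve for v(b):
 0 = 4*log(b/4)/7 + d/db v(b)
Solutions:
 v(b) = C1 - 4*b*log(b)/7 + 4*b/7 + 8*b*log(2)/7


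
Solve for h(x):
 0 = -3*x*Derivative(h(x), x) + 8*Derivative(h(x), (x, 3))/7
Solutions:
 h(x) = C1 + Integral(C2*airyai(21^(1/3)*x/2) + C3*airybi(21^(1/3)*x/2), x)


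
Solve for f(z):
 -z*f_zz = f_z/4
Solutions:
 f(z) = C1 + C2*z^(3/4)


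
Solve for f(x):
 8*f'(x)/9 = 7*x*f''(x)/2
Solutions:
 f(x) = C1 + C2*x^(79/63)


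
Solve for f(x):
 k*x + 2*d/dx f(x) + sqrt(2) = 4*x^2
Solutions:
 f(x) = C1 - k*x^2/4 + 2*x^3/3 - sqrt(2)*x/2


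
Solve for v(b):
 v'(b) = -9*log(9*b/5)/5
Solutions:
 v(b) = C1 - 9*b*log(b)/5 - 18*b*log(3)/5 + 9*b/5 + 9*b*log(5)/5


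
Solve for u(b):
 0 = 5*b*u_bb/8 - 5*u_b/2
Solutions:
 u(b) = C1 + C2*b^5


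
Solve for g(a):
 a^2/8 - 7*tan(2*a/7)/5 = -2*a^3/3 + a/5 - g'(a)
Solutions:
 g(a) = C1 - a^4/6 - a^3/24 + a^2/10 - 49*log(cos(2*a/7))/10


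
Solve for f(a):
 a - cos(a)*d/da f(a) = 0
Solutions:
 f(a) = C1 + Integral(a/cos(a), a)


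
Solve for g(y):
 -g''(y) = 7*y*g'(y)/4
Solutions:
 g(y) = C1 + C2*erf(sqrt(14)*y/4)


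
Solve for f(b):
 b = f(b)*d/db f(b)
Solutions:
 f(b) = -sqrt(C1 + b^2)
 f(b) = sqrt(C1 + b^2)


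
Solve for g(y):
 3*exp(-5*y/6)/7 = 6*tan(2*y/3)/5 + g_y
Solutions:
 g(y) = C1 - 9*log(tan(2*y/3)^2 + 1)/10 - 18*exp(-5*y/6)/35


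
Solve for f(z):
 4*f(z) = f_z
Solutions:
 f(z) = C1*exp(4*z)


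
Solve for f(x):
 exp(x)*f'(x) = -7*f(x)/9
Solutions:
 f(x) = C1*exp(7*exp(-x)/9)


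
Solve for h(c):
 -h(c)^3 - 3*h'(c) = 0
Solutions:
 h(c) = -sqrt(6)*sqrt(-1/(C1 - c))/2
 h(c) = sqrt(6)*sqrt(-1/(C1 - c))/2


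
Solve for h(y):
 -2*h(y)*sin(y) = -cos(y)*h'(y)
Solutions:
 h(y) = C1/cos(y)^2


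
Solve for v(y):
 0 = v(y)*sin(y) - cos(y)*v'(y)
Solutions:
 v(y) = C1/cos(y)


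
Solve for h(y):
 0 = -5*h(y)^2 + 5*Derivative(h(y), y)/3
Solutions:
 h(y) = -1/(C1 + 3*y)


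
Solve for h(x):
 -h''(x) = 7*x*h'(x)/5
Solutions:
 h(x) = C1 + C2*erf(sqrt(70)*x/10)


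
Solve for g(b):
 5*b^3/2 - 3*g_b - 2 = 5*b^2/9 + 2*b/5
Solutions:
 g(b) = C1 + 5*b^4/24 - 5*b^3/81 - b^2/15 - 2*b/3


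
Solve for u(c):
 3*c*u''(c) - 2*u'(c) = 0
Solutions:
 u(c) = C1 + C2*c^(5/3)


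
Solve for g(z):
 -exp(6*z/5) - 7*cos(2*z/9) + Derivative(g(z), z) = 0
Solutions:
 g(z) = C1 + 5*exp(6*z/5)/6 + 63*sin(2*z/9)/2


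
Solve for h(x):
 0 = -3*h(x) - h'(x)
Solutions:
 h(x) = C1*exp(-3*x)


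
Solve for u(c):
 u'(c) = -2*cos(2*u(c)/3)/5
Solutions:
 2*c/5 - 3*log(sin(2*u(c)/3) - 1)/4 + 3*log(sin(2*u(c)/3) + 1)/4 = C1


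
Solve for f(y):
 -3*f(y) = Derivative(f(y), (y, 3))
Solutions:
 f(y) = C3*exp(-3^(1/3)*y) + (C1*sin(3^(5/6)*y/2) + C2*cos(3^(5/6)*y/2))*exp(3^(1/3)*y/2)


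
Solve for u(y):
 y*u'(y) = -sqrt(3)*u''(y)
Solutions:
 u(y) = C1 + C2*erf(sqrt(2)*3^(3/4)*y/6)


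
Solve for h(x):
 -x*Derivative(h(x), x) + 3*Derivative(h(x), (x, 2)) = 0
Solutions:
 h(x) = C1 + C2*erfi(sqrt(6)*x/6)


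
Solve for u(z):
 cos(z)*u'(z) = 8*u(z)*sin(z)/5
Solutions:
 u(z) = C1/cos(z)^(8/5)


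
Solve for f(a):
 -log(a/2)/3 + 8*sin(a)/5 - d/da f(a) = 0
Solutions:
 f(a) = C1 - a*log(a)/3 + a*log(2)/3 + a/3 - 8*cos(a)/5


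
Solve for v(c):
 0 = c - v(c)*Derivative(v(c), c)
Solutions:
 v(c) = -sqrt(C1 + c^2)
 v(c) = sqrt(C1 + c^2)


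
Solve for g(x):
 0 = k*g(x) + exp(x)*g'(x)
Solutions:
 g(x) = C1*exp(k*exp(-x))


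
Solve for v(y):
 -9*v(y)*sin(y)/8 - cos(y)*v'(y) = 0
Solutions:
 v(y) = C1*cos(y)^(9/8)


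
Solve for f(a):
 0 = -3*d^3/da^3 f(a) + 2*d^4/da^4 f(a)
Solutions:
 f(a) = C1 + C2*a + C3*a^2 + C4*exp(3*a/2)


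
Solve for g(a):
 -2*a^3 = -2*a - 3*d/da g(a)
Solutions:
 g(a) = C1 + a^4/6 - a^2/3


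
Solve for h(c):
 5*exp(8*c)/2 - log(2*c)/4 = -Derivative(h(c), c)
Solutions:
 h(c) = C1 + c*log(c)/4 + c*(-1 + log(2))/4 - 5*exp(8*c)/16


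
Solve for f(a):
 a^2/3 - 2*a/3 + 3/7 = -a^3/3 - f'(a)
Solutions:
 f(a) = C1 - a^4/12 - a^3/9 + a^2/3 - 3*a/7


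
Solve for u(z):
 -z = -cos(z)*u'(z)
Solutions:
 u(z) = C1 + Integral(z/cos(z), z)


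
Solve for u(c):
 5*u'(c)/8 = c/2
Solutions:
 u(c) = C1 + 2*c^2/5


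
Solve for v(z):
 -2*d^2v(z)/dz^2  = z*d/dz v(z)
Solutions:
 v(z) = C1 + C2*erf(z/2)


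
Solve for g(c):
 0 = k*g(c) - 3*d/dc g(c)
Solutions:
 g(c) = C1*exp(c*k/3)


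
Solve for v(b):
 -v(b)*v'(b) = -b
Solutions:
 v(b) = -sqrt(C1 + b^2)
 v(b) = sqrt(C1 + b^2)


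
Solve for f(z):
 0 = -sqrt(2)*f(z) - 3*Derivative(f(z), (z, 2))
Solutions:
 f(z) = C1*sin(2^(1/4)*sqrt(3)*z/3) + C2*cos(2^(1/4)*sqrt(3)*z/3)


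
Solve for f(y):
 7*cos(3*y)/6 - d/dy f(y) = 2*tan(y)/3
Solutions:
 f(y) = C1 + 2*log(cos(y))/3 + 7*sin(3*y)/18


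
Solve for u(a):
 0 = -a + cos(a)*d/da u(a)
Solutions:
 u(a) = C1 + Integral(a/cos(a), a)


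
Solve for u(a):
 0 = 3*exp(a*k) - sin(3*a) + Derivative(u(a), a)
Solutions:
 u(a) = C1 - cos(3*a)/3 - 3*exp(a*k)/k


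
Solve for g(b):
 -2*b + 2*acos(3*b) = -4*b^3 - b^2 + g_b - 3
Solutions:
 g(b) = C1 + b^4 + b^3/3 - b^2 + 2*b*acos(3*b) + 3*b - 2*sqrt(1 - 9*b^2)/3


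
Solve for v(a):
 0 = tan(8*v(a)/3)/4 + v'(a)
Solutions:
 v(a) = -3*asin(C1*exp(-2*a/3))/8 + 3*pi/8
 v(a) = 3*asin(C1*exp(-2*a/3))/8


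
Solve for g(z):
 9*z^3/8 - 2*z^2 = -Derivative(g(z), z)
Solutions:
 g(z) = C1 - 9*z^4/32 + 2*z^3/3


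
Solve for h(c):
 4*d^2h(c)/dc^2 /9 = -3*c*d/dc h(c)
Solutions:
 h(c) = C1 + C2*erf(3*sqrt(6)*c/4)


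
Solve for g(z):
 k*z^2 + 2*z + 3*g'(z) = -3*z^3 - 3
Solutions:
 g(z) = C1 - k*z^3/9 - z^4/4 - z^2/3 - z


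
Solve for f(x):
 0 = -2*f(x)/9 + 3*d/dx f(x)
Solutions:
 f(x) = C1*exp(2*x/27)


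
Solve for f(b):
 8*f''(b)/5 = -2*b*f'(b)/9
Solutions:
 f(b) = C1 + C2*erf(sqrt(10)*b/12)


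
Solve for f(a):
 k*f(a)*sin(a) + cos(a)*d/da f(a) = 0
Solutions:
 f(a) = C1*exp(k*log(cos(a)))


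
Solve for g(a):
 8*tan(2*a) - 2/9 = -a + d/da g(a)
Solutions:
 g(a) = C1 + a^2/2 - 2*a/9 - 4*log(cos(2*a))


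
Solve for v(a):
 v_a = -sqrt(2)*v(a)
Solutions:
 v(a) = C1*exp(-sqrt(2)*a)


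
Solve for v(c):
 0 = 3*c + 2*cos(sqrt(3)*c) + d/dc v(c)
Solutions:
 v(c) = C1 - 3*c^2/2 - 2*sqrt(3)*sin(sqrt(3)*c)/3


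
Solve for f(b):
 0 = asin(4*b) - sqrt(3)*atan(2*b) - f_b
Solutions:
 f(b) = C1 + b*asin(4*b) + sqrt(1 - 16*b^2)/4 - sqrt(3)*(b*atan(2*b) - log(4*b^2 + 1)/4)


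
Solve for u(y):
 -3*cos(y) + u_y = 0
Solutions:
 u(y) = C1 + 3*sin(y)


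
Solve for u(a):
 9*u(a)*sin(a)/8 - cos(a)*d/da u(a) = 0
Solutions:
 u(a) = C1/cos(a)^(9/8)


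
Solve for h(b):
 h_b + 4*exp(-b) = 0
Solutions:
 h(b) = C1 + 4*exp(-b)


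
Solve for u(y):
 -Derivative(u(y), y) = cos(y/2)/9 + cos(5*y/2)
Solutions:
 u(y) = C1 - 2*sin(y/2)/9 - 2*sin(5*y/2)/5


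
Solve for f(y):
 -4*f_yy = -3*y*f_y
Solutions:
 f(y) = C1 + C2*erfi(sqrt(6)*y/4)


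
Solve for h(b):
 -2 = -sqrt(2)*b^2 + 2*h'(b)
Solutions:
 h(b) = C1 + sqrt(2)*b^3/6 - b


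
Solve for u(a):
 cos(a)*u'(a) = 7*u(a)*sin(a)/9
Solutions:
 u(a) = C1/cos(a)^(7/9)


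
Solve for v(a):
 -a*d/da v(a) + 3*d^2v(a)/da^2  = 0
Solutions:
 v(a) = C1 + C2*erfi(sqrt(6)*a/6)


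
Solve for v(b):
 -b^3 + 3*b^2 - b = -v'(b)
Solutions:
 v(b) = C1 + b^4/4 - b^3 + b^2/2


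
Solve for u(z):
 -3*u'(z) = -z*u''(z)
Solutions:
 u(z) = C1 + C2*z^4


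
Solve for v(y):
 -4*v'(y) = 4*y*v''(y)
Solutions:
 v(y) = C1 + C2*log(y)


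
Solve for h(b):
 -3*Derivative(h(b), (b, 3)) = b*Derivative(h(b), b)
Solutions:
 h(b) = C1 + Integral(C2*airyai(-3^(2/3)*b/3) + C3*airybi(-3^(2/3)*b/3), b)


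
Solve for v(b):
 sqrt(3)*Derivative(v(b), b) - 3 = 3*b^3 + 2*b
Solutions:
 v(b) = C1 + sqrt(3)*b^4/4 + sqrt(3)*b^2/3 + sqrt(3)*b


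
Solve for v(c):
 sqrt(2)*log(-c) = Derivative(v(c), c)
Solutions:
 v(c) = C1 + sqrt(2)*c*log(-c) - sqrt(2)*c


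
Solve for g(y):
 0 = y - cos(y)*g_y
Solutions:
 g(y) = C1 + Integral(y/cos(y), y)


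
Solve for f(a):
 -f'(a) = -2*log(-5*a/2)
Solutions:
 f(a) = C1 + 2*a*log(-a) + 2*a*(-1 - log(2) + log(5))


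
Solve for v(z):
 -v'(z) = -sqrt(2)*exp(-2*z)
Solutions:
 v(z) = C1 - sqrt(2)*exp(-2*z)/2


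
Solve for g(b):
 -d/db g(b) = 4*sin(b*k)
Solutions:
 g(b) = C1 + 4*cos(b*k)/k


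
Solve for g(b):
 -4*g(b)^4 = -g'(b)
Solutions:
 g(b) = (-1/(C1 + 12*b))^(1/3)
 g(b) = (-1/(C1 + 4*b))^(1/3)*(-3^(2/3) - 3*3^(1/6)*I)/6
 g(b) = (-1/(C1 + 4*b))^(1/3)*(-3^(2/3) + 3*3^(1/6)*I)/6


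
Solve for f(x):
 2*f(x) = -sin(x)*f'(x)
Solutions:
 f(x) = C1*(cos(x) + 1)/(cos(x) - 1)


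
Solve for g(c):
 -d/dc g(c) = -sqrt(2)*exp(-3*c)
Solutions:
 g(c) = C1 - sqrt(2)*exp(-3*c)/3


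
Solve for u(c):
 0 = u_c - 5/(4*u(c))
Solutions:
 u(c) = -sqrt(C1 + 10*c)/2
 u(c) = sqrt(C1 + 10*c)/2


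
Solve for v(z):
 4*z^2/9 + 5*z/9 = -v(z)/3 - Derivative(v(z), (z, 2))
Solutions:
 v(z) = C1*sin(sqrt(3)*z/3) + C2*cos(sqrt(3)*z/3) - 4*z^2/3 - 5*z/3 + 8


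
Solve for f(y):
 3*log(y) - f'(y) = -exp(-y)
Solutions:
 f(y) = C1 + 3*y*log(y) - 3*y - exp(-y)


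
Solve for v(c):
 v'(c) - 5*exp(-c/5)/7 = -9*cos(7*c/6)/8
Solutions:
 v(c) = C1 - 27*sin(7*c/6)/28 - 25*exp(-c/5)/7


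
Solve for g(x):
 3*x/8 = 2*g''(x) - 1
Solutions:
 g(x) = C1 + C2*x + x^3/32 + x^2/4


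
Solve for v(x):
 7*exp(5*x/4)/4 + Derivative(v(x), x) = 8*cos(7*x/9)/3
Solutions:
 v(x) = C1 - 7*exp(5*x/4)/5 + 24*sin(7*x/9)/7


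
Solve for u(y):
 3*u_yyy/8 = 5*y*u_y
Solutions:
 u(y) = C1 + Integral(C2*airyai(2*3^(2/3)*5^(1/3)*y/3) + C3*airybi(2*3^(2/3)*5^(1/3)*y/3), y)


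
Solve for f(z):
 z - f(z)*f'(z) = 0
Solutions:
 f(z) = -sqrt(C1 + z^2)
 f(z) = sqrt(C1 + z^2)


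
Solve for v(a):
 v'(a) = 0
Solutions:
 v(a) = C1


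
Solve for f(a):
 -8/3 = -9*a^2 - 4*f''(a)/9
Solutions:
 f(a) = C1 + C2*a - 27*a^4/16 + 3*a^2


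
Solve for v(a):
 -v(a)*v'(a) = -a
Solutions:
 v(a) = -sqrt(C1 + a^2)
 v(a) = sqrt(C1 + a^2)


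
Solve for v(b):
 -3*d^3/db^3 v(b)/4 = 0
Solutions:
 v(b) = C1 + C2*b + C3*b^2


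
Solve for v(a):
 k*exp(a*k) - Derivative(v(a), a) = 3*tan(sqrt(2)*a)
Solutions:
 v(a) = C1 + k*Piecewise((exp(a*k)/k, Ne(k, 0)), (a, True)) + 3*sqrt(2)*log(cos(sqrt(2)*a))/2


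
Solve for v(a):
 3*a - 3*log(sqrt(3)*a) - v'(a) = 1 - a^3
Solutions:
 v(a) = C1 + a^4/4 + 3*a^2/2 - 3*a*log(a) - 3*a*log(3)/2 + 2*a


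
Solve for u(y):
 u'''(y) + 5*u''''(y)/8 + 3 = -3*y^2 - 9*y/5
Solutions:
 u(y) = C1 + C2*y + C3*y^2 + C4*exp(-8*y/5) - y^5/20 + 13*y^4/160 - 45*y^3/64


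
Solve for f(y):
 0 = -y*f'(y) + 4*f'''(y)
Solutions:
 f(y) = C1 + Integral(C2*airyai(2^(1/3)*y/2) + C3*airybi(2^(1/3)*y/2), y)


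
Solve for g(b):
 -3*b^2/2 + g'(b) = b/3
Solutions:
 g(b) = C1 + b^3/2 + b^2/6


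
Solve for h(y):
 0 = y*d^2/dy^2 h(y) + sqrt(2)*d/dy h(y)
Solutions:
 h(y) = C1 + C2*y^(1 - sqrt(2))


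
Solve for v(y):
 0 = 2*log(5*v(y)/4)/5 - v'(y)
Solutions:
 5*Integral(1/(-log(_y) - log(5) + 2*log(2)), (_y, v(y)))/2 = C1 - y


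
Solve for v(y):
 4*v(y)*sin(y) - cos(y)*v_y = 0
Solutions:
 v(y) = C1/cos(y)^4


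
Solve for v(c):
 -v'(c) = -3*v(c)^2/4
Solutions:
 v(c) = -4/(C1 + 3*c)


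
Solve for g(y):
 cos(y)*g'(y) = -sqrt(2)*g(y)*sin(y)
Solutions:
 g(y) = C1*cos(y)^(sqrt(2))


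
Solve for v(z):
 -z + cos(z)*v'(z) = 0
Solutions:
 v(z) = C1 + Integral(z/cos(z), z)


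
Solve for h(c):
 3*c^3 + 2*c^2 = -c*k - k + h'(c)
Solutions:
 h(c) = C1 + 3*c^4/4 + 2*c^3/3 + c^2*k/2 + c*k


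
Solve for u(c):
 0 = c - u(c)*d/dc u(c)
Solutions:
 u(c) = -sqrt(C1 + c^2)
 u(c) = sqrt(C1 + c^2)


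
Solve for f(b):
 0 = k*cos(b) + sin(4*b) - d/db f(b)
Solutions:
 f(b) = C1 + k*sin(b) - cos(4*b)/4


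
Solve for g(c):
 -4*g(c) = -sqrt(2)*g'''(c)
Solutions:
 g(c) = C3*exp(sqrt(2)*c) + (C1*sin(sqrt(6)*c/2) + C2*cos(sqrt(6)*c/2))*exp(-sqrt(2)*c/2)


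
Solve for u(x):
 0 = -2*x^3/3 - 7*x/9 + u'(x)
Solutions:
 u(x) = C1 + x^4/6 + 7*x^2/18


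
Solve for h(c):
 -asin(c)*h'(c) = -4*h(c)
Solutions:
 h(c) = C1*exp(4*Integral(1/asin(c), c))


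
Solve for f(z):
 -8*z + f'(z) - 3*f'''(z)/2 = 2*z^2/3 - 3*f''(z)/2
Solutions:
 f(z) = C1 + C2*exp(z*(3 - sqrt(33))/6) + C3*exp(z*(3 + sqrt(33))/6) + 2*z^3/9 + 3*z^2 - 7*z


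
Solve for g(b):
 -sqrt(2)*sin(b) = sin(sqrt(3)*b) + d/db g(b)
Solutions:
 g(b) = C1 + sqrt(2)*cos(b) + sqrt(3)*cos(sqrt(3)*b)/3
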